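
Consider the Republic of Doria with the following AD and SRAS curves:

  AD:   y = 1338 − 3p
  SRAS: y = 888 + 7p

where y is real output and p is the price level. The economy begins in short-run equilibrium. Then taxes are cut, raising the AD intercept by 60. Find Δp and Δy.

Δp = +6, Δy = +42

This is a positive demand shock: AD shifts right.
New AD: y = 1398 − 3p.
Set AD = SRAS: 1398 − 3p = 888 + 7p, so 510 = 10p and p = 51.
y = 1398 − 3·51 = 1245.
Initially p = 45, y = 1203, so Δp = +6 and Δy = +42.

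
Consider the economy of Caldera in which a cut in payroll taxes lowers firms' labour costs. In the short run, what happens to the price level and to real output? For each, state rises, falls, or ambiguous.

Price level: falls; output: rises

This is a favourable supply shock: SRAS shifts right.
Moving along the downward-sloping AD curve, P falls and Y rises.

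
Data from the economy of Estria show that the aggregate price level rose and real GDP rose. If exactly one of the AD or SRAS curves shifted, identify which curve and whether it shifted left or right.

P rose and Y rose. An AD shift moves P and Y in the same direction; an SRAS shift moves them in opposite directions.
Here P and Y moved in the same direction, so the AD curve shifted.
Since Y rose, AD shifted right.

AD shifted right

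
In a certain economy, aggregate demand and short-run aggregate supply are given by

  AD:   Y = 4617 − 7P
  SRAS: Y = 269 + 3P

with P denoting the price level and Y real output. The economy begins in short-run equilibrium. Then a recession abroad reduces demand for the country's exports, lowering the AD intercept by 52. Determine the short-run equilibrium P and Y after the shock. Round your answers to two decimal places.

P = 429.60, Y = 1557.80

This is a negative demand shock: AD shifts left.
New AD: Y = 4565 − 7P.
Set AD = SRAS: 4565 − 7P = 269 + 3P, so 4296 = 10P and P = 429.60.
Substituting into AD, Y = 1557.80.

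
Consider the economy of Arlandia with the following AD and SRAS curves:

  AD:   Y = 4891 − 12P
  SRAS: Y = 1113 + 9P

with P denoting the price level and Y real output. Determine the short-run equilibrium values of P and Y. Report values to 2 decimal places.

P = 179.90, Y = 2732.14

Set AD = SRAS: 4891 − 12P = 1113 + 9P, so 3778 = 21P and P = 179.90.
Substituting into AD, Y = 4891 − 12P = 2732.14.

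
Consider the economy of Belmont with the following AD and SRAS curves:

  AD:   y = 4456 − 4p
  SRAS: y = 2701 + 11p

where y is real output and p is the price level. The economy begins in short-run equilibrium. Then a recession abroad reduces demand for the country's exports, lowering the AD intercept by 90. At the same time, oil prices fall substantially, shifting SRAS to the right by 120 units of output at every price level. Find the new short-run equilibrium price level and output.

After both shocks: AD is y = 4366 − 4p and SRAS is y = 2821 + 11p.
Setting them equal: 1545 = 15p, so p = 103.
y = 4366 − 4·103 = 3954.

p = 103, y = 3954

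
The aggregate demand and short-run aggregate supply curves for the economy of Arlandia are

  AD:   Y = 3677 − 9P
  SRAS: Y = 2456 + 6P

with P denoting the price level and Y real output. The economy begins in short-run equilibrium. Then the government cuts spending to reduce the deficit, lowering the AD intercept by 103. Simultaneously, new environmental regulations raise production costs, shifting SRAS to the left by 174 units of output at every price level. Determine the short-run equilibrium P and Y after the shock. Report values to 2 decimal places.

After both shocks: AD is Y = 3574 − 9P and SRAS is Y = 2282 + 6P.
Setting them equal: 1292 = 15P, so P = 86.13.
Substituting into AD, Y = 2798.80.

P = 86.13, Y = 2798.80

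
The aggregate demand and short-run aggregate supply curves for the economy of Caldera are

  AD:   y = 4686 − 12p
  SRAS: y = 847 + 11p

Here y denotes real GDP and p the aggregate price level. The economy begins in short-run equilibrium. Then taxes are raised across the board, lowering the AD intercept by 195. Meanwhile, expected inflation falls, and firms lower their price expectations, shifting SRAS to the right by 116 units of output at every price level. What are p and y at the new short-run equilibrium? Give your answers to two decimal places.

p = 153.39, y = 2650.30

After both shocks: AD is y = 4491 − 12p and SRAS is y = 963 + 11p.
Setting them equal: 3528 = 23p, so p = 153.39.
Substituting into AD, y = 2650.30.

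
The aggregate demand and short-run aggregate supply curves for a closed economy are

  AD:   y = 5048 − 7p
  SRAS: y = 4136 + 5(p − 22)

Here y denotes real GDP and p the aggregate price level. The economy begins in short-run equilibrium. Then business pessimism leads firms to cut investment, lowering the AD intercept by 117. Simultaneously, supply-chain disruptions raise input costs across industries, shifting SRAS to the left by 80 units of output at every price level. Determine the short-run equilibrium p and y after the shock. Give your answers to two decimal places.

p = 82.08, y = 4356.42

After both shocks: AD is y = 4931 − 7p and SRAS is y = 3946 + 5p.
Setting them equal: 985 = 12p, so p = 82.08.
Substituting into AD, y = 4356.42.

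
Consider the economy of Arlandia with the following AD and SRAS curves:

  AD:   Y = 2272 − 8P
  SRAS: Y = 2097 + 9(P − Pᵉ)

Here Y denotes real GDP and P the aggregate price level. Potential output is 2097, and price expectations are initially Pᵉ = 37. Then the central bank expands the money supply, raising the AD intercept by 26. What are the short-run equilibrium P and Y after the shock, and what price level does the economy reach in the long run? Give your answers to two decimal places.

Short run: P = 31.41, Y = 2046.71. Long run: P = 25.13.

AD shifts right: new AD is Y = 2298 − 8P. With Pᵉ = 37, SRAS is Y = 1764 + 9P.
Short run: 2298 − 8P = 1764 + 9P gives 534 = 17P, so P = 31.41 and Y = 2298 − 8P = 2046.71.
Y = 2046.71 is below potential 2097; expectations adjust and SRAS shifts right until Y = 2097.
Long run: on the new AD curve, 2097 = 2298 − 8P gives P = 25.13.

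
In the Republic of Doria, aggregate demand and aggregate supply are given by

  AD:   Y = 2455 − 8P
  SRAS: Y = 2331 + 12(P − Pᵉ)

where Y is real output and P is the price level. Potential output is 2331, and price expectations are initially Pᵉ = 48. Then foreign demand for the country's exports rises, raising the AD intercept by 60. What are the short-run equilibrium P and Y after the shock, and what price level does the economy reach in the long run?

AD shifts right: new AD is Y = 2515 − 8P. With Pᵉ = 48, SRAS is Y = 1755 + 12P.
Short run: 2515 − 8P = 1755 + 12P gives 760 = 20P, so P = 38 and Y = 2515 − 8·38 = 2211.
Y = 2211 is below potential 2331; expectations adjust and SRAS shifts right until Y = 2331.
Long run: on the new AD curve, 2331 = 2515 − 8P gives P = 23.

Short run: P = 38, Y = 2211. Long run: P = 23.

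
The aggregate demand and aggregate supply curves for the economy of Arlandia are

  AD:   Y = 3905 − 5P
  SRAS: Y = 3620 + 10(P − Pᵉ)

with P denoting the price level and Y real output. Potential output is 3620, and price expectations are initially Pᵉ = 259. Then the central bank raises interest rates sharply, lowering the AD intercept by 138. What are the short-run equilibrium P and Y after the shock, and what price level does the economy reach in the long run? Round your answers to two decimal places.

Short run: P = 182.47, Y = 2854.67. Long run: P = 29.40.

AD shifts left: new AD is Y = 3767 − 5P. With Pᵉ = 259, SRAS is Y = 1030 + 10P.
Short run: 3767 − 5P = 1030 + 10P gives 2737 = 15P, so P = 182.47 and Y = 3767 − 5P = 2854.67.
Y = 2854.67 is below potential 3620; expectations adjust and SRAS shifts right until Y = 3620.
Long run: on the new AD curve, 3620 = 3767 − 5P gives P = 29.40.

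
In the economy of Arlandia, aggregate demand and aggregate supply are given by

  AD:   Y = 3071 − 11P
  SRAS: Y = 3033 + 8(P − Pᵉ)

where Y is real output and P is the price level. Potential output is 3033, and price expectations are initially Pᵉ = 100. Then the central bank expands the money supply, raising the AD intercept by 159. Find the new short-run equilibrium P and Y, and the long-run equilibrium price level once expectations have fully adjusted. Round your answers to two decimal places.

Short run: P = 52.47, Y = 2652.79. Long run: P = 17.91.

AD shifts right: new AD is Y = 3230 − 11P. With Pᵉ = 100, SRAS is Y = 2233 + 8P.
Short run: 3230 − 11P = 2233 + 8P gives 997 = 19P, so P = 52.47 and Y = 3230 − 11P = 2652.79.
Y = 2652.79 is below potential 3033; expectations adjust and SRAS shifts right until Y = 3033.
Long run: on the new AD curve, 3033 = 3230 − 11P gives P = 17.91.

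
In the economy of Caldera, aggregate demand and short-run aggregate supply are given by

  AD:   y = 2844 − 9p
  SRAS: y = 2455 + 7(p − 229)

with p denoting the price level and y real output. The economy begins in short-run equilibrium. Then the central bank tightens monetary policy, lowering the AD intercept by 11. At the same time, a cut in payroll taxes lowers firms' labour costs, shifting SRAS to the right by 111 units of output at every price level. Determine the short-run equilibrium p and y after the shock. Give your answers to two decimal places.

p = 116.88, y = 1781.13

After both shocks: AD is y = 2833 − 9p and SRAS is y = 963 + 7p.
Setting them equal: 1870 = 16p, so p = 116.88.
Substituting into AD, y = 1781.13.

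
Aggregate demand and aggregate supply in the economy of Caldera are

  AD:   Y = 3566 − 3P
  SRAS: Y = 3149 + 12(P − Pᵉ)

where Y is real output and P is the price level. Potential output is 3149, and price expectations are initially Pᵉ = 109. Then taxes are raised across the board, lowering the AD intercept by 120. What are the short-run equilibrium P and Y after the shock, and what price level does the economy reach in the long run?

AD shifts left: new AD is Y = 3446 − 3P. With Pᵉ = 109, SRAS is Y = 1841 + 12P.
Short run: 3446 − 3P = 1841 + 12P gives 1605 = 15P, so P = 107 and Y = 3446 − 3·107 = 3125.
Y = 3125 is below potential 3149; expectations adjust and SRAS shifts right until Y = 3149.
Long run: on the new AD curve, 3149 = 3446 − 3P gives P = 99.

Short run: P = 107, Y = 3125. Long run: P = 99.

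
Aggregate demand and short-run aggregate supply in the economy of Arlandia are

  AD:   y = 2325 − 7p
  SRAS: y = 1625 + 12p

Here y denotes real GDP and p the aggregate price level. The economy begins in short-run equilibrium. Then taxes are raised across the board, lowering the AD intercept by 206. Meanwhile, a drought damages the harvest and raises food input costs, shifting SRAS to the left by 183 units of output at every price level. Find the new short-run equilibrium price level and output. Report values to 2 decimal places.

p = 35.63, y = 1869.58

After both shocks: AD is y = 2119 − 7p and SRAS is y = 1442 + 12p.
Setting them equal: 677 = 19p, so p = 35.63.
Substituting into AD, y = 1869.58.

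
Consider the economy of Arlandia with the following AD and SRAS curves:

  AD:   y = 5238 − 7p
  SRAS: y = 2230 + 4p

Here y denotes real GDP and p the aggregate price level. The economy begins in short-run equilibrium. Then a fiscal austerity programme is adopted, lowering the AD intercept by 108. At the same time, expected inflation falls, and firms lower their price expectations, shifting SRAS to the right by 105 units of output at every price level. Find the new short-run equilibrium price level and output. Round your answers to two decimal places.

After both shocks: AD is y = 5130 − 7p and SRAS is y = 2335 + 4p.
Setting them equal: 2795 = 11p, so p = 254.09.
Substituting into AD, y = 3351.36.

p = 254.09, y = 3351.36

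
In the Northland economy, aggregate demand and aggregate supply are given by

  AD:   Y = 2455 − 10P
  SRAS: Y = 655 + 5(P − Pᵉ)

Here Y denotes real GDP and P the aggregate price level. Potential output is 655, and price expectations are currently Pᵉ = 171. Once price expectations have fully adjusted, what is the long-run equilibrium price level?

Short run: with Pᵉ = 171, SRAS is Y = 5P − 200. Setting AD = SRAS gives 2655 = 15P, so P = 177 and Y = 2455 − 10·177 = 685.
Output 685 is above potential 655, so over time expected prices rise and SRAS shifts left until Y returns to 655.
Long run: Y = 655 on the AD curve gives 655 = 2455 − 10P, so P = 180.

Long-run P = 180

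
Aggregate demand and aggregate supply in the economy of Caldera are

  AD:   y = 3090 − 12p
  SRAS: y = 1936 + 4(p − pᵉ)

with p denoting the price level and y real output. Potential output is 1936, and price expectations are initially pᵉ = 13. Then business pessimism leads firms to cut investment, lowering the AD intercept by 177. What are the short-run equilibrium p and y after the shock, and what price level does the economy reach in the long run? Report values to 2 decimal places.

Short run: p = 64.31, y = 2141.25. Long run: p = 81.42.

AD shifts left: new AD is y = 2913 − 12p. With pᵉ = 13, SRAS is y = 1884 + 4p.
Short run: 2913 − 12p = 1884 + 4p gives 1029 = 16p, so p = 64.31 and y = 2913 − 12p = 2141.25.
y = 2141.25 is above potential 1936; expectations adjust and SRAS shifts left until y = 1936.
Long run: on the new AD curve, 1936 = 2913 − 12p gives p = 81.42.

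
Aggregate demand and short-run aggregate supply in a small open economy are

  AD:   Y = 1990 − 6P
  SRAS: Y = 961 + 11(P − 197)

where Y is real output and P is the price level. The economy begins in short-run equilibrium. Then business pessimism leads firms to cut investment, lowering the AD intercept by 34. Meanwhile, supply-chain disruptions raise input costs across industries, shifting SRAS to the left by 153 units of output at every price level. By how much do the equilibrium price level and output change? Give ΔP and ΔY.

ΔP = +7, ΔY = -76

After both shocks: AD is Y = 1956 − 6P and SRAS is Y = 11P − 1359.
Setting them equal: 3315 = 17P, so P = 195.
Y = 1956 − 6·195 = 786.
Initially P = 188, Y = 862, so ΔP = +7 and ΔY = -76.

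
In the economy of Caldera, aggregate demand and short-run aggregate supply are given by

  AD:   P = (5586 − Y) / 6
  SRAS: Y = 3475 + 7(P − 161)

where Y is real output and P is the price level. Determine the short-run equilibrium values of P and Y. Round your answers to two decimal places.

Write SRAS as Y = 3475 + 7P − 1127 = 2348 + 7P.
Rearrange AD to Y = 5586 − 6P.
Set AD = SRAS: 5586 − 6P = 2348 + 7P, so 3238 = 13P and P = 249.08.
Substituting into AD, Y = 5586 − 6P = 4091.54.

P = 249.08, Y = 4091.54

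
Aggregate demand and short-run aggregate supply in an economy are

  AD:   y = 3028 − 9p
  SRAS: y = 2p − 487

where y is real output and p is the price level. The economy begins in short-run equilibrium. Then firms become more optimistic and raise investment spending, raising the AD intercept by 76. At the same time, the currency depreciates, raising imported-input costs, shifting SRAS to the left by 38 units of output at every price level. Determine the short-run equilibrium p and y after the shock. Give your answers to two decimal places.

After both shocks: AD is y = 3104 − 9p and SRAS is y = 2p − 525.
Setting them equal: 3629 = 11p, so p = 329.91.
Substituting into AD, y = 134.82.

p = 329.91, y = 134.82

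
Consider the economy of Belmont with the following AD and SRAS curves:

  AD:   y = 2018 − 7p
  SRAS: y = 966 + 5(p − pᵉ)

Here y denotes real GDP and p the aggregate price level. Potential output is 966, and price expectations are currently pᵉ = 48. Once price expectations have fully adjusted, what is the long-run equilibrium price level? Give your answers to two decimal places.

Short run: with pᵉ = 48, SRAS is y = 726 + 5p. Setting AD = SRAS gives 1292 = 12p, so p = 107.67 and y = 2018 − 7p = 1264.33.
Output 1264.33 is above potential 966, so over time expected prices rise and SRAS shifts left until y returns to 966.
Long run: y = 966 on the AD curve gives 966 = 2018 − 7p, so p = 150.29.

Long-run p = 150.29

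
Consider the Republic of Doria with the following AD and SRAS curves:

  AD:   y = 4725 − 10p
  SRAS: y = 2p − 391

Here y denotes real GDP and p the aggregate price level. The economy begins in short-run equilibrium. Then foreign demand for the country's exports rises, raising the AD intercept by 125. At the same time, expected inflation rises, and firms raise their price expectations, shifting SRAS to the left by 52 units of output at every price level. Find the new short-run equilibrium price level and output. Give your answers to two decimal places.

After both shocks: AD is y = 4850 − 10p and SRAS is y = 2p − 443.
Setting them equal: 5293 = 12p, so p = 441.08.
Substituting into AD, y = 439.17.

p = 441.08, y = 439.17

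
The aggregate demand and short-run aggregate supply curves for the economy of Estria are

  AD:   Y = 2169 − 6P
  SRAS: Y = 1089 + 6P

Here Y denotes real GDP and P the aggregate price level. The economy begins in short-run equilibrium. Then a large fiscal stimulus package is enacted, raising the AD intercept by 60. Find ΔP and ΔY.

ΔP = +5, ΔY = +30

This is a positive demand shock: AD shifts right.
New AD: Y = 2229 − 6P.
Set AD = SRAS: 2229 − 6P = 1089 + 6P, so 1140 = 12P and P = 95.
Y = 2229 − 6·95 = 1659.
Initially P = 90, Y = 1629, so ΔP = +5 and ΔY = +30.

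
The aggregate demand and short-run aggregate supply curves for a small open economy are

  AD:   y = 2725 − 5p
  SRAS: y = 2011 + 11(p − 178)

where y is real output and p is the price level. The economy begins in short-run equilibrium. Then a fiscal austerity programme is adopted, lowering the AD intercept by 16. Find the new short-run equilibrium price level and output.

This is a negative demand shock: AD shifts left.
New AD: y = 2709 − 5p.
SRAS can be written y = 53 + 11p.
Set AD = SRAS: 2709 − 5p = 53 + 11p, so 2656 = 16p and p = 166.
y = 2709 − 5·166 = 1879.

p = 166, y = 1879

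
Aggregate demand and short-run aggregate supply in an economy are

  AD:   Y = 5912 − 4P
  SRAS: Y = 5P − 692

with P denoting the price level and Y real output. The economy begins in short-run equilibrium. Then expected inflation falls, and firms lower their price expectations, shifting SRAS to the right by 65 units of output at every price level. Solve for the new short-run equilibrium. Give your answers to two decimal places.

P = 726.56, Y = 3005.78

This is a positive supply shock: SRAS shifts right.
New SRAS: Y = 5P − 627.
Set AD = SRAS: 5912 − 4P = 5P − 627, so 6539 = 9P and P = 726.56.
Substituting into AD, Y = 3005.78.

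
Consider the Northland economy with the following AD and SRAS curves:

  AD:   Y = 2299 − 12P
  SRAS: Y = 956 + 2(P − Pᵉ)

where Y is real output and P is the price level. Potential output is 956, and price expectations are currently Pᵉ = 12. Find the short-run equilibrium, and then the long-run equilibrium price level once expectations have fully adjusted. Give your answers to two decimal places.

Short run: P = 97.64, Y = 1127.29. Long run: P = 111.92.

Short run: with Pᵉ = 12, SRAS is Y = 932 + 2P. Setting AD = SRAS gives 1367 = 14P, so P = 97.64 and Y = 2299 − 12P = 1127.29.
Output 1127.29 is above potential 956, so over time expected prices rise and SRAS shifts left until Y returns to 956.
Long run: Y = 956 on the AD curve gives 956 = 2299 − 12P, so P = 111.92.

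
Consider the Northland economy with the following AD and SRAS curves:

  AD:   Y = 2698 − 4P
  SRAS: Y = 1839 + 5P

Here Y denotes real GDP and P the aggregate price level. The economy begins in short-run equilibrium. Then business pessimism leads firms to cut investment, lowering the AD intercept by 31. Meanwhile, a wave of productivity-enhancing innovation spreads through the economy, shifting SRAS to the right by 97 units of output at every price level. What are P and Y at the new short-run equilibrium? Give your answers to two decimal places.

After both shocks: AD is Y = 2667 − 4P and SRAS is Y = 1936 + 5P.
Setting them equal: 731 = 9P, so P = 81.22.
Substituting into AD, Y = 2342.11.

P = 81.22, Y = 2342.11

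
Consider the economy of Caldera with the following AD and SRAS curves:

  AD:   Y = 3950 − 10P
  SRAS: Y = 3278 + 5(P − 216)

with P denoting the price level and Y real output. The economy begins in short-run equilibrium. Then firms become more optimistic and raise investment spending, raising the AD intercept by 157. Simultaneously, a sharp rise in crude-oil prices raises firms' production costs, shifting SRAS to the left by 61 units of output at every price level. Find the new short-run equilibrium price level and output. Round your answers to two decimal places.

After both shocks: AD is Y = 4107 − 10P and SRAS is Y = 2137 + 5P.
Setting them equal: 1970 = 15P, so P = 131.33.
Substituting into AD, Y = 2793.67.

P = 131.33, Y = 2793.67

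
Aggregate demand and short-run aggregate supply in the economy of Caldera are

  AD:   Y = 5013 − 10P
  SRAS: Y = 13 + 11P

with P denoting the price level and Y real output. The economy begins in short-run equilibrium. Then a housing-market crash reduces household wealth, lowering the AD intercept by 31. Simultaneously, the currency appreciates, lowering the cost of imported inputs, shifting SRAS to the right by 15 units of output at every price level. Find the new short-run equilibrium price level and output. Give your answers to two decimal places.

After both shocks: AD is Y = 4982 − 10P and SRAS is Y = 28 + 11P.
Setting them equal: 4954 = 21P, so P = 235.90.
Substituting into AD, Y = 2622.95.

P = 235.90, Y = 2622.95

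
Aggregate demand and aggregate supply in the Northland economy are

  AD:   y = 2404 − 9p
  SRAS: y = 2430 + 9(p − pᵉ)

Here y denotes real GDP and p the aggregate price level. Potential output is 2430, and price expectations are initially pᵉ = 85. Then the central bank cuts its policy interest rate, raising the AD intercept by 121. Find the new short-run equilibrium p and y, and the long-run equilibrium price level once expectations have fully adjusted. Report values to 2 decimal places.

AD shifts right: new AD is y = 2525 − 9p. With pᵉ = 85, SRAS is y = 1665 + 9p.
Short run: 2525 − 9p = 1665 + 9p gives 860 = 18p, so p = 47.78 and y = 2525 − 9p = 2095.00.
y = 2095.00 is below potential 2430; expectations adjust and SRAS shifts right until y = 2430.
Long run: on the new AD curve, 2430 = 2525 − 9p gives p = 10.56.

Short run: p = 47.78, y = 2095.00. Long run: p = 10.56.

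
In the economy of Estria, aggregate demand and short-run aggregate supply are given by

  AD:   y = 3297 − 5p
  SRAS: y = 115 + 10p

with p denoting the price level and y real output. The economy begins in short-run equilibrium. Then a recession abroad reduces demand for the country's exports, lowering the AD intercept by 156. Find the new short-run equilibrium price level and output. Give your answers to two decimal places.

p = 201.73, y = 2132.33

This is a negative demand shock: AD shifts left.
New AD: y = 3141 − 5p.
Set AD = SRAS: 3141 − 5p = 115 + 10p, so 3026 = 15p and p = 201.73.
Substituting into AD, y = 2132.33.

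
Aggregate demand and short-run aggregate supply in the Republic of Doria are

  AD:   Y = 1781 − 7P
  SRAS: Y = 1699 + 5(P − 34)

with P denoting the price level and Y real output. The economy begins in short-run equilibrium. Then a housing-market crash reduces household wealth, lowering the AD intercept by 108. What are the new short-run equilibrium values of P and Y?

This is a negative demand shock: AD shifts left.
New AD: Y = 1673 − 7P.
SRAS can be written Y = 1529 + 5P.
Set AD = SRAS: 1673 − 7P = 1529 + 5P, so 144 = 12P and P = 12.
Y = 1673 − 7·12 = 1589.

P = 12, Y = 1589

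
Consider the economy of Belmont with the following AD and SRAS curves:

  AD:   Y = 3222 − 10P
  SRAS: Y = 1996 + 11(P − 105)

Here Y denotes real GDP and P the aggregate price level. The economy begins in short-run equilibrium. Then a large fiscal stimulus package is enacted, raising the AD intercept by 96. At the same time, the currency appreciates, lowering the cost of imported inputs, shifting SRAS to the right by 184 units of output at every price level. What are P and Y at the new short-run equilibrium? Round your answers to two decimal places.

After both shocks: AD is Y = 3318 − 10P and SRAS is Y = 1025 + 11P.
Setting them equal: 2293 = 21P, so P = 109.19.
Substituting into AD, Y = 2226.10.

P = 109.19, Y = 2226.10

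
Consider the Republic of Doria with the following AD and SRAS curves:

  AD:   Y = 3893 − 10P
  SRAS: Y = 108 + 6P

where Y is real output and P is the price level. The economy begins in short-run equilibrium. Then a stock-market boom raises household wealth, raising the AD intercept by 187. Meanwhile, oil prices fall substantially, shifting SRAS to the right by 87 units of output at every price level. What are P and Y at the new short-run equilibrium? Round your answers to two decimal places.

After both shocks: AD is Y = 4080 − 10P and SRAS is Y = 195 + 6P.
Setting them equal: 3885 = 16P, so P = 242.81.
Substituting into AD, Y = 1651.88.

P = 242.81, Y = 1651.88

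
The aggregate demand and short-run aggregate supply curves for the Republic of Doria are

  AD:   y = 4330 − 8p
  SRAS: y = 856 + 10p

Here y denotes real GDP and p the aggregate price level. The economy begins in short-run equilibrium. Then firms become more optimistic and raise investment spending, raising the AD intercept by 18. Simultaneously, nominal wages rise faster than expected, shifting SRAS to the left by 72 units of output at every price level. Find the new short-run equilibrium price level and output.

p = 198, y = 2764

After both shocks: AD is y = 4348 − 8p and SRAS is y = 784 + 10p.
Setting them equal: 3564 = 18p, so p = 198.
y = 4348 − 8·198 = 2764.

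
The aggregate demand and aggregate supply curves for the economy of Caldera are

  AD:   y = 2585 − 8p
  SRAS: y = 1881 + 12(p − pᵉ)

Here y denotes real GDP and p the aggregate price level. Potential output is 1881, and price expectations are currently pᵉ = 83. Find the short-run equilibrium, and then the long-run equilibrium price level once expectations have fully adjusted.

Short run: with pᵉ = 83, SRAS is y = 885 + 12p. Setting AD = SRAS gives 1700 = 20p, so p = 85 and y = 2585 − 8·85 = 1905.
Output 1905 is above potential 1881, so over time expected prices rise and SRAS shifts left until y returns to 1881.
Long run: y = 1881 on the AD curve gives 1881 = 2585 − 8p, so p = 88.

Short run: p = 85, y = 1905. Long run: p = 88.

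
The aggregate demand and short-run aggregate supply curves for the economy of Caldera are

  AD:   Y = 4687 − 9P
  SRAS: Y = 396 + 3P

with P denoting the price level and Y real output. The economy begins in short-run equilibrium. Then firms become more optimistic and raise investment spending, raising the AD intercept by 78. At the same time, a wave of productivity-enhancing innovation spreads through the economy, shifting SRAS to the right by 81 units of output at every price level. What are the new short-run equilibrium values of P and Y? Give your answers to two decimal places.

After both shocks: AD is Y = 4765 − 9P and SRAS is Y = 477 + 3P.
Setting them equal: 4288 = 12P, so P = 357.33.
Substituting into AD, Y = 1549.00.

P = 357.33, Y = 1549.00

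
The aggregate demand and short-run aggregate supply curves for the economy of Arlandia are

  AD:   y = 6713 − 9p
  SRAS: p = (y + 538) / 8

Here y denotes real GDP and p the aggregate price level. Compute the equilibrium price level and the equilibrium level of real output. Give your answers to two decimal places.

Rearrange SRAS to y = 8p − 538.
Set AD = SRAS: 6713 − 9p = 8p − 538, so 7251 = 17p and p = 426.53.
Substituting into AD, y = 6713 − 9p = 2874.24.

p = 426.53, y = 2874.24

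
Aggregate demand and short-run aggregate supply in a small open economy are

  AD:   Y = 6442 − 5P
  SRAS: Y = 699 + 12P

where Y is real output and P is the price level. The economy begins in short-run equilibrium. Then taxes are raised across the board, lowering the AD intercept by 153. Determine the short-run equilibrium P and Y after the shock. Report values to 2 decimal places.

P = 328.82, Y = 4644.88

This is a negative demand shock: AD shifts left.
New AD: Y = 6289 − 5P.
Set AD = SRAS: 6289 − 5P = 699 + 12P, so 5590 = 17P and P = 328.82.
Substituting into AD, Y = 4644.88.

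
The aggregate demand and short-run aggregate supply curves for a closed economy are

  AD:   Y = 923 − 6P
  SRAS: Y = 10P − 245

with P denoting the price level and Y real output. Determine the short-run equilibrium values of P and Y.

P = 73, Y = 485

Set AD = SRAS: 923 − 6P = 10P − 245, so 1168 = 16P and P = 73.
Then Y = 923 − 6·73 = 485.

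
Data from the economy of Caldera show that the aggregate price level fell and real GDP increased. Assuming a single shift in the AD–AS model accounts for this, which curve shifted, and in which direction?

P fell and Y rose. An AD shift moves P and Y in the same direction; an SRAS shift moves them in opposite directions.
Here P and Y moved in opposite directions, so the SRAS curve shifted.
Since Y rose, SRAS shifted right.

SRAS shifted right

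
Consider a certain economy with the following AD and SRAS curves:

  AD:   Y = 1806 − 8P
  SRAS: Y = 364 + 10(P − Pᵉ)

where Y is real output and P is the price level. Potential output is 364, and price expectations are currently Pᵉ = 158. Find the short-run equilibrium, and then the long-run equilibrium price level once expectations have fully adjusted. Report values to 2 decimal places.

Short run: with Pᵉ = 158, SRAS is Y = 10P − 1216. Setting AD = SRAS gives 3022 = 18P, so P = 167.89 and Y = 1806 − 8P = 462.89.
Output 462.89 is above potential 364, so over time expected prices rise and SRAS shifts left until Y returns to 364.
Long run: Y = 364 on the AD curve gives 364 = 1806 − 8P, so P = 180.25.

Short run: P = 167.89, Y = 462.89. Long run: P = 180.25.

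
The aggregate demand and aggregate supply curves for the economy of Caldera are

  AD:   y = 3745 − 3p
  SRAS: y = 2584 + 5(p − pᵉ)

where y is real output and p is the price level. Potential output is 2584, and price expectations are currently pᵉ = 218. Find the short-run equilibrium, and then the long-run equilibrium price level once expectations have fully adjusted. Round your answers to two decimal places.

Short run: p = 281.38, y = 2900.88. Long run: p = 387.00.

Short run: with pᵉ = 218, SRAS is y = 1494 + 5p. Setting AD = SRAS gives 2251 = 8p, so p = 281.38 and y = 3745 − 3p = 2900.88.
Output 2900.88 is above potential 2584, so over time expected prices rise and SRAS shifts left until y returns to 2584.
Long run: y = 2584 on the AD curve gives 2584 = 3745 − 3p, so p = 387.00.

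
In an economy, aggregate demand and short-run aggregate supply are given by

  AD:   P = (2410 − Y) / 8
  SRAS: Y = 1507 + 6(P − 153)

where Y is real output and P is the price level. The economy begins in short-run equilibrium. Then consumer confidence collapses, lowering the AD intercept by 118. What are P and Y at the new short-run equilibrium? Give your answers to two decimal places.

This is a negative demand shock: AD shifts left.
New AD: Y = 2292 − 8P.
SRAS can be written Y = 589 + 6P.
Set AD = SRAS: 2292 − 8P = 589 + 6P, so 1703 = 14P and P = 121.64.
Substituting into AD, Y = 1318.86.

P = 121.64, Y = 1318.86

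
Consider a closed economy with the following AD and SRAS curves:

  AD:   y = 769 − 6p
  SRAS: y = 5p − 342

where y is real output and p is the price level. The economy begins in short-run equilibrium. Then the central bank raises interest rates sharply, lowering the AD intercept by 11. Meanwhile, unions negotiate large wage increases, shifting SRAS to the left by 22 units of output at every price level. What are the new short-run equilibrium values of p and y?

After both shocks: AD is y = 758 − 6p and SRAS is y = 5p − 364.
Setting them equal: 1122 = 11p, so p = 102.
y = 758 − 6·102 = 146.

p = 102, y = 146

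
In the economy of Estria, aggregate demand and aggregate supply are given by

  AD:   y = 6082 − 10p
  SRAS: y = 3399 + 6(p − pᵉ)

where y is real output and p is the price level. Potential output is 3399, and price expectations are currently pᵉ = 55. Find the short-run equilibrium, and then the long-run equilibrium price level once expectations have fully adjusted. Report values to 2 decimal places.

Short run: p = 188.31, y = 4198.88. Long run: p = 268.30.

Short run: with pᵉ = 55, SRAS is y = 3069 + 6p. Setting AD = SRAS gives 3013 = 16p, so p = 188.31 and y = 6082 − 10p = 4198.88.
Output 4198.88 is above potential 3399, so over time expected prices rise and SRAS shifts left until y returns to 3399.
Long run: y = 3399 on the AD curve gives 3399 = 6082 − 10p, so p = 268.30.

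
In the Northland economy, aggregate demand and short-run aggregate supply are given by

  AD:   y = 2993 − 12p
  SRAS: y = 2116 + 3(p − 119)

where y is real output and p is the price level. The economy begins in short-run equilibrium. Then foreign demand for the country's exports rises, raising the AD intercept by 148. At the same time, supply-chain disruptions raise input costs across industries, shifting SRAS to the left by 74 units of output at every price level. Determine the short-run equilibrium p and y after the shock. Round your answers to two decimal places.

After both shocks: AD is y = 3141 − 12p and SRAS is y = 1685 + 3p.
Setting them equal: 1456 = 15p, so p = 97.07.
Substituting into AD, y = 1976.20.

p = 97.07, y = 1976.20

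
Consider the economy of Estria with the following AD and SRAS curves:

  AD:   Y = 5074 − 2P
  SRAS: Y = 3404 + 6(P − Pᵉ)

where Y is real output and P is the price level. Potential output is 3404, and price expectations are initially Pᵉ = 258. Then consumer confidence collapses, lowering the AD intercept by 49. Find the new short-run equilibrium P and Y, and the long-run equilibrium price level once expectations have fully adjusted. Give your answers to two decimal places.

AD shifts left: new AD is Y = 5025 − 2P. With Pᵉ = 258, SRAS is Y = 1856 + 6P.
Short run: 5025 − 2P = 1856 + 6P gives 3169 = 8P, so P = 396.13 and Y = 5025 − 2P = 4232.75.
Y = 4232.75 is above potential 3404; expectations adjust and SRAS shifts left until Y = 3404.
Long run: on the new AD curve, 3404 = 5025 − 2P gives P = 810.50.

Short run: P = 396.13, Y = 4232.75. Long run: P = 810.50.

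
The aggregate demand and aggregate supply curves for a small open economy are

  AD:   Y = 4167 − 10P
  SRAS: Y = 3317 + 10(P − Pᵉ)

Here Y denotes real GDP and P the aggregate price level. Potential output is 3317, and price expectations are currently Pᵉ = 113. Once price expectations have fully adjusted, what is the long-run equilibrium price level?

Long-run P = 85

Short run: with Pᵉ = 113, SRAS is Y = 2187 + 10P. Setting AD = SRAS gives 1980 = 20P, so P = 99 and Y = 4167 − 10·99 = 3177.
Output 3177 is below potential 3317, so over time expected prices fall and SRAS shifts right until Y returns to 3317.
Long run: Y = 3317 on the AD curve gives 3317 = 4167 − 10P, so P = 85.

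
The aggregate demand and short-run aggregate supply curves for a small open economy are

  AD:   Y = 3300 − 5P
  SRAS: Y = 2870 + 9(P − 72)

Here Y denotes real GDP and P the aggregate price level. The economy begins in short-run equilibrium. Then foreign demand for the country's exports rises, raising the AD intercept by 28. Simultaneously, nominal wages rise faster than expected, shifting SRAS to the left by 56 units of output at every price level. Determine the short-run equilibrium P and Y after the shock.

After both shocks: AD is Y = 3328 − 5P and SRAS is Y = 2166 + 9P.
Setting them equal: 1162 = 14P, so P = 83.
Y = 3328 − 5·83 = 2913.

P = 83, Y = 2913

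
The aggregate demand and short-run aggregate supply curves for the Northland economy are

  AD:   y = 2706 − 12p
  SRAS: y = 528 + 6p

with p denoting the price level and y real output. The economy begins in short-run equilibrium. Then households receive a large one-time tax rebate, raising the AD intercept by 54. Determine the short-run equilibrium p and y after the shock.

This is a positive demand shock: AD shifts right.
New AD: y = 2760 − 12p.
Set AD = SRAS: 2760 − 12p = 528 + 6p, so 2232 = 18p and p = 124.
y = 2760 − 12·124 = 1272.

p = 124, y = 1272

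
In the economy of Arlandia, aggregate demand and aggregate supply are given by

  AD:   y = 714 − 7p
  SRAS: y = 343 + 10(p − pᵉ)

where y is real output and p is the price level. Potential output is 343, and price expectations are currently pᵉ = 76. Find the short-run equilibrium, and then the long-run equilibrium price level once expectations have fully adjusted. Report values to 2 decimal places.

Short run: with pᵉ = 76, SRAS is y = 10p − 417. Setting AD = SRAS gives 1131 = 17p, so p = 66.53 and y = 714 − 7p = 248.29.
Output 248.29 is below potential 343, so over time expected prices fall and SRAS shifts right until y returns to 343.
Long run: y = 343 on the AD curve gives 343 = 714 − 7p, so p = 53.00.

Short run: p = 66.53, y = 248.29. Long run: p = 53.00.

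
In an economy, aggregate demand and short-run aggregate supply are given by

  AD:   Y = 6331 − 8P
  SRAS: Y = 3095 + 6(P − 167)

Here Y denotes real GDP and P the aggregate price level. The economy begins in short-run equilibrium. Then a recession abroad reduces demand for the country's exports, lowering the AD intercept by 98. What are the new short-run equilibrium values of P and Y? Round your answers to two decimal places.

This is a negative demand shock: AD shifts left.
New AD: Y = 6233 − 8P.
SRAS can be written Y = 2093 + 6P.
Set AD = SRAS: 6233 − 8P = 2093 + 6P, so 4140 = 14P and P = 295.71.
Substituting into AD, Y = 3867.29.

P = 295.71, Y = 3867.29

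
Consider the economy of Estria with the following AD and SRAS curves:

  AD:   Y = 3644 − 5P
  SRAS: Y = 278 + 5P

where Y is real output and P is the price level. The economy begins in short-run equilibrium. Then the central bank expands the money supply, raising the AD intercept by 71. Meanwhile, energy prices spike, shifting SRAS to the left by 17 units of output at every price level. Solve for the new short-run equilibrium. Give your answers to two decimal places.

After both shocks: AD is Y = 3715 − 5P and SRAS is Y = 261 + 5P.
Setting them equal: 3454 = 10P, so P = 345.40.
Substituting into AD, Y = 1988.00.

P = 345.40, Y = 1988.00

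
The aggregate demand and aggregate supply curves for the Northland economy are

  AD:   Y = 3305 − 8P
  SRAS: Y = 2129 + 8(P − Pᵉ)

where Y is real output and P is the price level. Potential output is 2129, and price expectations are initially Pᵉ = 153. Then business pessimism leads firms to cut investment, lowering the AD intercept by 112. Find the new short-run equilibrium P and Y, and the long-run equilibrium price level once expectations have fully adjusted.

AD shifts left: new AD is Y = 3193 − 8P. With Pᵉ = 153, SRAS is Y = 905 + 8P.
Short run: 3193 − 8P = 905 + 8P gives 2288 = 16P, so P = 143 and Y = 3193 − 8·143 = 2049.
Y = 2049 is below potential 2129; expectations adjust and SRAS shifts right until Y = 2129.
Long run: on the new AD curve, 2129 = 3193 − 8P gives P = 133.

Short run: P = 143, Y = 2049. Long run: P = 133.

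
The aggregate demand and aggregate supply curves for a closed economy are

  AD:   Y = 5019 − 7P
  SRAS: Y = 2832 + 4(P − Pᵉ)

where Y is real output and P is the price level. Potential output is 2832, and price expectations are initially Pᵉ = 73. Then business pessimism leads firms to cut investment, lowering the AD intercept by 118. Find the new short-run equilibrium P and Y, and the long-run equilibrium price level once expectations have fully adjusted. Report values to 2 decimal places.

Short run: P = 214.64, Y = 3398.55. Long run: P = 295.57.

AD shifts left: new AD is Y = 4901 − 7P. With Pᵉ = 73, SRAS is Y = 2540 + 4P.
Short run: 4901 − 7P = 2540 + 4P gives 2361 = 11P, so P = 214.64 and Y = 4901 − 7P = 3398.55.
Y = 3398.55 is above potential 2832; expectations adjust and SRAS shifts left until Y = 2832.
Long run: on the new AD curve, 2832 = 4901 − 7P gives P = 295.57.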